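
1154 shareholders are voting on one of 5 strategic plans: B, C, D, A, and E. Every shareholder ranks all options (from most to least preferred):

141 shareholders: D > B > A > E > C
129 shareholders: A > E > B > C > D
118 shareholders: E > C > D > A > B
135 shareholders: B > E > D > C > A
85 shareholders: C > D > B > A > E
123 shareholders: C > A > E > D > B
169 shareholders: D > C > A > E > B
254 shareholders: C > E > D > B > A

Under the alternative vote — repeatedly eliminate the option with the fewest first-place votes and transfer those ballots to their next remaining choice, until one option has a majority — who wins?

Round 1: B 135, C 462, D 310, A 129, E 118. Eliminate E.
Round 2: B 135, C 580, D 310, A 129. C has a majority.

C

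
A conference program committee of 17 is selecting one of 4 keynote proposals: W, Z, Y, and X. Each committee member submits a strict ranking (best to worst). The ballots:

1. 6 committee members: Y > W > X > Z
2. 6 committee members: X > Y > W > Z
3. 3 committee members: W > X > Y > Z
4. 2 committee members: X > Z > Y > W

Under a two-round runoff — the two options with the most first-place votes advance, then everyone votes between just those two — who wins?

Round 1 first-place votes: W 3, Z 0, Y 6, X 8.
X and Y advance.
Runoff: X is preferred to Y by 11 voters; Y by 6.
X wins the runoff.

X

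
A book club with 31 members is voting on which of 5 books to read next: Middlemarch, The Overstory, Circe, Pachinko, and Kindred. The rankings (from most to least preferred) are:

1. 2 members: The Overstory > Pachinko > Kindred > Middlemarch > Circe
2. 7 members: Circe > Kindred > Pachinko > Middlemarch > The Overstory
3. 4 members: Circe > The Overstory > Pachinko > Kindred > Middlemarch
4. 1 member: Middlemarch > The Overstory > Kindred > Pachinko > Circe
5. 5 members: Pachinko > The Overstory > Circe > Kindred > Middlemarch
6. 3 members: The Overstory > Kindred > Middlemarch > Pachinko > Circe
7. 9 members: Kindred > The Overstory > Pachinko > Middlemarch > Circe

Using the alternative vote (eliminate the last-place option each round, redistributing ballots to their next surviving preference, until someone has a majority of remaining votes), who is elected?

Round 1: Middlemarch 1, The Overstory 5, Circe 11, Pachinko 5, Kindred 9. Eliminate Middlemarch.
Round 2: The Overstory 6, Circe 11, Pachinko 5, Kindred 9. Eliminate Pachinko.
Round 3: The Overstory 11, Circe 11, Kindred 9. Eliminate Kindred.
Round 4: The Overstory 20, Circe 11. The Overstory has a majority.

The Overstory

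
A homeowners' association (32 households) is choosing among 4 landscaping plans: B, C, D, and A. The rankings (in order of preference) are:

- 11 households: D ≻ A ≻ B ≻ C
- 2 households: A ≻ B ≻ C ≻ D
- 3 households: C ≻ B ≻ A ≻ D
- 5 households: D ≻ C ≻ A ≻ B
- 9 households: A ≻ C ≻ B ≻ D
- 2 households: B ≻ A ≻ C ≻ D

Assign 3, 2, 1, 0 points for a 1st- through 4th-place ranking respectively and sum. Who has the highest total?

A

B: 11·1 + 2·2 + 3·2 + 5·0 + 9·1 + 2·3 = 36
C: 11·0 + 2·1 + 3·3 + 5·2 + 9·2 + 2·1 = 41
D: 11·3 + 2·0 + 3·0 + 5·3 + 9·0 + 2·0 = 48
A: 11·2 + 2·3 + 3·1 + 5·1 + 9·3 + 2·2 = 67
A has the highest Borda score (67).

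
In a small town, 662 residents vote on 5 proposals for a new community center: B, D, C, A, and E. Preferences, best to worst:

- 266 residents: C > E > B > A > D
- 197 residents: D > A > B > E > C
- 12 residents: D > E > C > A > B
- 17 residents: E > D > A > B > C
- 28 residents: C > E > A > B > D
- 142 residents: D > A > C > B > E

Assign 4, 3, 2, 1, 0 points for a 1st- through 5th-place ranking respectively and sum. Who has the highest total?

C

B: 266·2 + 197·2 + 12·0 + 17·1 + 28·1 + 142·1 = 1113
D: 266·0 + 197·4 + 12·4 + 17·3 + 28·0 + 142·4 = 1455
C: 266·4 + 197·0 + 12·2 + 17·0 + 28·4 + 142·2 = 1484
A: 266·1 + 197·3 + 12·1 + 17·2 + 28·2 + 142·3 = 1385
E: 266·3 + 197·1 + 12·3 + 17·4 + 28·3 + 142·0 = 1183
C has the highest Borda score (1484).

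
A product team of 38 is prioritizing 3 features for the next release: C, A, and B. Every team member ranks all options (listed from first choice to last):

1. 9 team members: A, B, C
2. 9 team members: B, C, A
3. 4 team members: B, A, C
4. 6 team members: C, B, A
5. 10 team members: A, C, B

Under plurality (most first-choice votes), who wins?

A

First-place votes: C 6, A 19, B 13.
A has the most first-place votes.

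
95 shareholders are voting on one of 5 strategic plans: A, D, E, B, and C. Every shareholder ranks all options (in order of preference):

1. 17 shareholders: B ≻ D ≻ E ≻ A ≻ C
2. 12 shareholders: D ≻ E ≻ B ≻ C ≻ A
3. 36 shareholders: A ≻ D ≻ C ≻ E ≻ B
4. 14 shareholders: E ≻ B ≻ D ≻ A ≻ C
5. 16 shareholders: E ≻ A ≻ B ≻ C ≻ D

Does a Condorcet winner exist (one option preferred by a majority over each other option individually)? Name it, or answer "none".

Checking pairwise contests:
E beats A 59–36.
A beats D 52–43.
D beats E 65–30.
A beats B 52–43.
A beats C 83–12.
Every option loses at least one head-to-head, so there is no Condorcet winner.

none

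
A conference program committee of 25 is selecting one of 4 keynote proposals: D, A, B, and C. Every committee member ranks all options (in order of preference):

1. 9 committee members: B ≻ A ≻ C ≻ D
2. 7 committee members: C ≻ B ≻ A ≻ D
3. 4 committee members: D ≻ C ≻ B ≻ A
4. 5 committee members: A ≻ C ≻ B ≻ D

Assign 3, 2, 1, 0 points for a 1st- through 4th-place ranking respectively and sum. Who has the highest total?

D: 9·0 + 7·0 + 4·3 + 5·0 = 12
A: 9·2 + 7·1 + 4·0 + 5·3 = 40
B: 9·3 + 7·2 + 4·1 + 5·1 = 50
C: 9·1 + 7·3 + 4·2 + 5·2 = 48
B has the highest Borda score (50).

B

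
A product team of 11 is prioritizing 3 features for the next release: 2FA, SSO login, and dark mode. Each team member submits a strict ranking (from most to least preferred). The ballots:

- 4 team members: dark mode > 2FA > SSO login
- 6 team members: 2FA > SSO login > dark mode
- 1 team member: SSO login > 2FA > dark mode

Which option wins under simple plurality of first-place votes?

2FA

First-place votes: 2FA 6, SSO login 1, dark mode 4.
2FA has the most first-place votes.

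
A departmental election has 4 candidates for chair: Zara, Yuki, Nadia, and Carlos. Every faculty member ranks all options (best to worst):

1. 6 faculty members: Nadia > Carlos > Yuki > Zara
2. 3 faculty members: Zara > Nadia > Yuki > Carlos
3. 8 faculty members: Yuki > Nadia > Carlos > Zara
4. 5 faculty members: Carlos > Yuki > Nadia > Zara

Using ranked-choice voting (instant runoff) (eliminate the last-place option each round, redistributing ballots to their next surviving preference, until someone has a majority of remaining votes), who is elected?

Yuki

Round 1: Zara 3, Yuki 8, Nadia 6, Carlos 5. Eliminate Zara.
Round 2: Yuki 8, Nadia 9, Carlos 5. Eliminate Carlos.
Round 3: Yuki 13, Nadia 9. Yuki has a majority.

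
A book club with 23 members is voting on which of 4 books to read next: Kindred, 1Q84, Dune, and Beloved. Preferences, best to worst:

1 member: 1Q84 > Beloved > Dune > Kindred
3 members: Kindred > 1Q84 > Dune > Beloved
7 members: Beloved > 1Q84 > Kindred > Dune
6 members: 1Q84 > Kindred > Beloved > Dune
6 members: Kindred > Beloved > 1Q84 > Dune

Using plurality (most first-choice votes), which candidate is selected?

First-place votes: Kindred 9, 1Q84 7, Dune 0, Beloved 7.
Kindred has the most first-place votes.

Kindred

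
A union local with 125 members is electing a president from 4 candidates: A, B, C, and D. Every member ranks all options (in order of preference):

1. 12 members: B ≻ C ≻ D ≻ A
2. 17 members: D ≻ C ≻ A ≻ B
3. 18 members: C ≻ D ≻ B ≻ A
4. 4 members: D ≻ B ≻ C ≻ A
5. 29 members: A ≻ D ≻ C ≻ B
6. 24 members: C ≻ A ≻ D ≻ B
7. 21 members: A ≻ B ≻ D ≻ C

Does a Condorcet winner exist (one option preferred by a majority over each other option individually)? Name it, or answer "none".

none

Checking pairwise contests:
C beats A 75–50.
A beats B 91–34.
D beats C 71–54.
A beats D 74–51.
Every option loses at least one head-to-head, so there is no Condorcet winner.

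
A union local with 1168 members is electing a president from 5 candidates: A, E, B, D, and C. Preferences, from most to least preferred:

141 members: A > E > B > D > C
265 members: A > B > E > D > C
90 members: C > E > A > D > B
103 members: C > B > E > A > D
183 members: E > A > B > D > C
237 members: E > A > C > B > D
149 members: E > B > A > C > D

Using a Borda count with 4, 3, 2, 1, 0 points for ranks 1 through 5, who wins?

E

A: 141·4 + 265·4 + 90·2 + 103·1 + 183·3 + 237·3 + 149·2 = 3465
E: 141·3 + 265·2 + 90·3 + 103·2 + 183·4 + 237·4 + 149·4 = 3705
B: 141·2 + 265·3 + 90·0 + 103·3 + 183·2 + 237·1 + 149·3 = 2436
D: 141·1 + 265·1 + 90·1 + 103·0 + 183·1 + 237·0 + 149·0 = 679
C: 141·0 + 265·0 + 90·4 + 103·4 + 183·0 + 237·2 + 149·1 = 1395
E has the highest Borda score (3705).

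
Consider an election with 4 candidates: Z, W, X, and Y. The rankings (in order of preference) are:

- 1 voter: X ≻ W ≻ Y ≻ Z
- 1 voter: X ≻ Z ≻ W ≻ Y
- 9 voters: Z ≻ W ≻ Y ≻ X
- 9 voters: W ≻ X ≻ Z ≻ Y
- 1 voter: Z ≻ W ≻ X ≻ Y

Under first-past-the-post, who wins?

Z

First-place votes: Z 10, W 9, X 2, Y 0.
Z has the most first-place votes.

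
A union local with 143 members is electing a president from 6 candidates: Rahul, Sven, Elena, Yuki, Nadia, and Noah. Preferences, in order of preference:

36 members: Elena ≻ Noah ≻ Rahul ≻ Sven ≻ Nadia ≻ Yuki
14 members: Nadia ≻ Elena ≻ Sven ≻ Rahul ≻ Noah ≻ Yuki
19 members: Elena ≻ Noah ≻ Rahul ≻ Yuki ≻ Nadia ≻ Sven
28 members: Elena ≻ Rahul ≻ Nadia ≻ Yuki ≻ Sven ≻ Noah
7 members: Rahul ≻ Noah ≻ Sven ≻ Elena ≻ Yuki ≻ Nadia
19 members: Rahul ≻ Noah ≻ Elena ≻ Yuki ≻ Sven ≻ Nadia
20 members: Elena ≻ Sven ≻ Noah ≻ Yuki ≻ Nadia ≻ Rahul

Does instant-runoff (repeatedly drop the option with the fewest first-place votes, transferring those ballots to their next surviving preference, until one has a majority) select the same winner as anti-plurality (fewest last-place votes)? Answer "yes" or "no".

Instant-runoff — R1 Rahul 26, Sven 0, Elena 103, Yuki 0, Nadia 14, Noah 0 (Elena winner). Winner: Elena.
Anti-plurality — last-place votes: Rahul 20, Sven 19, Elena 0, Yuki 50, Nadia 26, Noah 28. Winner: Elena.
The two methods agree.

yes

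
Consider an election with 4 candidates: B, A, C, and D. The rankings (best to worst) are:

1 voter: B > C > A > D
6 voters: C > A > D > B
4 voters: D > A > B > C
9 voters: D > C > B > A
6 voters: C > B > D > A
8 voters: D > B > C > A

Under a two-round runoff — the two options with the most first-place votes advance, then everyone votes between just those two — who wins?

Round 1 first-place votes: B 1, A 0, C 12, D 21.
D and C advance.
Runoff: D is preferred to C by 21 voters; C by 13.
D wins the runoff.

D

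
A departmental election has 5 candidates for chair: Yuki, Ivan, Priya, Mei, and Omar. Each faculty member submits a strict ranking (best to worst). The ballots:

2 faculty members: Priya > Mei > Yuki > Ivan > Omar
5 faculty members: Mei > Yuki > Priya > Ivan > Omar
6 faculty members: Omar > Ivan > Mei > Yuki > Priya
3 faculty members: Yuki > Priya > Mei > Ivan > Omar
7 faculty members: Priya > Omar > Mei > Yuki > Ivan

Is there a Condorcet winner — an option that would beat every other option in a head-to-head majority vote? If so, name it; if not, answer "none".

none

Checking pairwise contests:
Mei beats Yuki 20–3.
Yuki beats Ivan 17–6.
Yuki beats Priya 14–9.
Priya beats Mei 12–11.
Priya beats Omar 17–6.
Every option loses at least one head-to-head, so there is no Condorcet winner.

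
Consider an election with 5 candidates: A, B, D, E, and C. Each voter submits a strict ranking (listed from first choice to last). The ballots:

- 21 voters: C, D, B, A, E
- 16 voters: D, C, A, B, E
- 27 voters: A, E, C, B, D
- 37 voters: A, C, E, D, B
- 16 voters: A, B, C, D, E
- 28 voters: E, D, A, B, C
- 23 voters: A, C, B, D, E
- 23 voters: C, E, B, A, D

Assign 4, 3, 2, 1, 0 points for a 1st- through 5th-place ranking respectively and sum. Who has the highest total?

A

A: 21·1 + 16·2 + 27·4 + 37·4 + 16·4 + 28·2 + 23·4 + 23·1 = 544
B: 21·2 + 16·1 + 27·1 + 37·0 + 16·3 + 28·1 + 23·2 + 23·2 = 253
D: 21·3 + 16·4 + 27·0 + 37·1 + 16·1 + 28·3 + 23·1 + 23·0 = 287
E: 21·0 + 16·0 + 27·3 + 37·2 + 16·0 + 28·4 + 23·0 + 23·3 = 336
C: 21·4 + 16·3 + 27·2 + 37·3 + 16·2 + 28·0 + 23·3 + 23·4 = 490
A has the highest Borda score (544).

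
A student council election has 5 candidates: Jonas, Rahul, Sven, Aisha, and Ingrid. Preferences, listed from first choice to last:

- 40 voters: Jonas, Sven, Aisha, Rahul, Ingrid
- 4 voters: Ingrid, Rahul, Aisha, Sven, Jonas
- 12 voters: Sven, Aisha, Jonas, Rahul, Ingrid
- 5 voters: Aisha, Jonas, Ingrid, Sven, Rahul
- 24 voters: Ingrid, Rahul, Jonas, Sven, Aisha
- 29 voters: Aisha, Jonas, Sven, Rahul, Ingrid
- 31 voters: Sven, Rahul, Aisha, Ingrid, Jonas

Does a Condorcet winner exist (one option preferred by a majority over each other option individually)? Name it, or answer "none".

Checking pairwise contests:
Aisha beats Jonas 81–64.
Jonas beats Rahul 86–59.
Jonas beats Sven 98–47.
Sven beats Aisha 107–38.
Jonas beats Ingrid 86–59.
Every option loses at least one head-to-head, so there is no Condorcet winner.

none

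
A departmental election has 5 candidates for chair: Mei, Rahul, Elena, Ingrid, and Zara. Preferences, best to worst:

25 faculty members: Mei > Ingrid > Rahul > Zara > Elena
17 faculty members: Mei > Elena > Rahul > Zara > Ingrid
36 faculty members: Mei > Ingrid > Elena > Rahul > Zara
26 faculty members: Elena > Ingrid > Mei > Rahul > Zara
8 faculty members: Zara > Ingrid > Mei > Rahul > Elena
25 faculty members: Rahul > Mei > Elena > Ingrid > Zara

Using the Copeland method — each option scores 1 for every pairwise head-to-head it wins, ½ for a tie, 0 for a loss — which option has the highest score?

Mei: beats Rahul, Elena, Ingrid, and Zara → score 4.
Rahul: beats Zara; loses to Mei, Elena, and Ingrid → score 1.
Elena: beats Rahul and Zara; loses to Mei and Ingrid → score 2.
Ingrid: beats Rahul, Elena, and Zara; loses to Mei → score 3.
Zara: loses to Mei, Rahul, Elena, and Ingrid → score 0.
Mei has the best pairwise record.

Mei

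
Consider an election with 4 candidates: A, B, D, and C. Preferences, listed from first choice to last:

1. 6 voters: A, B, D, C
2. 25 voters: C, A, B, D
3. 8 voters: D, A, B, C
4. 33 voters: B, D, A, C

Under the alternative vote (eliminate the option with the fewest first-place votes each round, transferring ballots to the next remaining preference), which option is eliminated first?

A

Round 1: A 6, B 33, D 8, C 25. Eliminate A.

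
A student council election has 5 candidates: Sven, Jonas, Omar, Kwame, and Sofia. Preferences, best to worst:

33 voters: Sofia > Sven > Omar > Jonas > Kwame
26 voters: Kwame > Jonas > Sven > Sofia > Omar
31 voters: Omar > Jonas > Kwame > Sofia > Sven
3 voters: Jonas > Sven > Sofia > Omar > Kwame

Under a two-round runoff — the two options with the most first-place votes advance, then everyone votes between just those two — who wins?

Round 1 first-place votes: Sven 0, Jonas 3, Omar 31, Kwame 26, Sofia 33.
Sofia and Omar advance.
Runoff: Sofia is preferred to Omar by 62 voters; Omar by 31.
Sofia wins the runoff.

Sofia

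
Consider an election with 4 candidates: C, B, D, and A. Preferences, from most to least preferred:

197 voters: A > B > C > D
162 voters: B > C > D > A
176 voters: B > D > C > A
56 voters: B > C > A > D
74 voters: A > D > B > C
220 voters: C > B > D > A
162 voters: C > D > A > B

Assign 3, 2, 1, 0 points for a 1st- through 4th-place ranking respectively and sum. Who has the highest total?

C: 197·1 + 162·2 + 176·1 + 56·2 + 74·0 + 220·3 + 162·3 = 1955
B: 197·2 + 162·3 + 176·3 + 56·3 + 74·1 + 220·2 + 162·0 = 2090
D: 197·0 + 162·1 + 176·2 + 56·0 + 74·2 + 220·1 + 162·2 = 1206
A: 197·3 + 162·0 + 176·0 + 56·1 + 74·3 + 220·0 + 162·1 = 1031
B has the highest Borda score (2090).

B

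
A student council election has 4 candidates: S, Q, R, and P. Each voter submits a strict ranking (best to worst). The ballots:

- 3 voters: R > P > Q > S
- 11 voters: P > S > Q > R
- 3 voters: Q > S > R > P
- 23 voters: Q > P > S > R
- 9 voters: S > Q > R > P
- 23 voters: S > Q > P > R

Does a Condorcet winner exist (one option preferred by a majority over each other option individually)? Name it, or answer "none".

Checking pairwise contests:
P beats S 37–35.
S beats Q 43–29.
S beats R 69–3.
Q beats P 58–14.
Every option loses at least one head-to-head, so there is no Condorcet winner.

none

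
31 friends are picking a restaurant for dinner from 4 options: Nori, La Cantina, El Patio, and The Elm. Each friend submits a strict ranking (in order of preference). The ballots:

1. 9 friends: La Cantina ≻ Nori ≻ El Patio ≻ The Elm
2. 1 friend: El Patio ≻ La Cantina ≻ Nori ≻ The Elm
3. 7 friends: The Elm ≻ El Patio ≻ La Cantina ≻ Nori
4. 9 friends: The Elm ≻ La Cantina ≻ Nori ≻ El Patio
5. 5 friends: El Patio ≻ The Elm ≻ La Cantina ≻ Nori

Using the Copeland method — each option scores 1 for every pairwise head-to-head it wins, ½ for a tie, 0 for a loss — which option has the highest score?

Nori: beats El Patio; loses to La Cantina and The Elm → score 1.
La Cantina: beats Nori and El Patio; loses to The Elm → score 2.
El Patio: loses to Nori, La Cantina, and The Elm → score 0.
The Elm: beats Nori, La Cantina, and El Patio → score 3.
The Elm has the best pairwise record.

The Elm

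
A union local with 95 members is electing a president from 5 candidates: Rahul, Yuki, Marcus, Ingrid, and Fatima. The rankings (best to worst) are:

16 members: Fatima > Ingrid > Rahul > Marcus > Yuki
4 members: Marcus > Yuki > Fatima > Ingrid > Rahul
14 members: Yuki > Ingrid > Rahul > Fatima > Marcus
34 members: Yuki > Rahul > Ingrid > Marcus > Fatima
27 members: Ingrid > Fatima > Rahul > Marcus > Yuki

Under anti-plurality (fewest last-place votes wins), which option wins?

Last-place votes: Rahul 4, Yuki 43, Marcus 14, Ingrid 0, Fatima 34.
Ingrid is ranked last by the fewest voters, so Ingrid wins.

Ingrid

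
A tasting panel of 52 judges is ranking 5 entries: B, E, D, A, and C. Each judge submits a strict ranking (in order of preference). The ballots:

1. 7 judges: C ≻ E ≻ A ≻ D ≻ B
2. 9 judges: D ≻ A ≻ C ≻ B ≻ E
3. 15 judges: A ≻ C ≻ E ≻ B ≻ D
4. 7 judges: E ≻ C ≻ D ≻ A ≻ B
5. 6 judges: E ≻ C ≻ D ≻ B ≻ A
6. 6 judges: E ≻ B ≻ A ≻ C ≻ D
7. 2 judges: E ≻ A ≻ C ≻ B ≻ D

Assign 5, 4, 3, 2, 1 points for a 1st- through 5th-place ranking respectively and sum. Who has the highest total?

B: 7·1 + 9·2 + 15·2 + 7·1 + 6·2 + 6·4 + 2·2 = 102
E: 7·4 + 9·1 + 15·3 + 7·5 + 6·5 + 6·5 + 2·5 = 187
D: 7·2 + 9·5 + 15·1 + 7·3 + 6·3 + 6·1 + 2·1 = 121
A: 7·3 + 9·4 + 15·5 + 7·2 + 6·1 + 6·3 + 2·4 = 178
C: 7·5 + 9·3 + 15·4 + 7·4 + 6·4 + 6·2 + 2·3 = 192
C has the highest Borda score (192).

C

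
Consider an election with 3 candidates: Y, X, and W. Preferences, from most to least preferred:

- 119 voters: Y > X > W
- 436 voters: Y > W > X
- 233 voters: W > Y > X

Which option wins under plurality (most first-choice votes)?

Y

First-place votes: Y 555, X 0, W 233.
Y has the most first-place votes.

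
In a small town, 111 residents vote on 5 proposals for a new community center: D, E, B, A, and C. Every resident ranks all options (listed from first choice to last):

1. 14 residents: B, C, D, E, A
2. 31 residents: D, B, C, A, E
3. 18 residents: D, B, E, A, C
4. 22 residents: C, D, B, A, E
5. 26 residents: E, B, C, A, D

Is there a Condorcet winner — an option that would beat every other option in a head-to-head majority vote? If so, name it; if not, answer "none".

Checking pairwise contests:
C beats D 62–49.
D beats E 85–26.
D beats B 71–40.
D beats A 85–26.
B beats C 89–22.
Every option loses at least one head-to-head, so there is no Condorcet winner.

none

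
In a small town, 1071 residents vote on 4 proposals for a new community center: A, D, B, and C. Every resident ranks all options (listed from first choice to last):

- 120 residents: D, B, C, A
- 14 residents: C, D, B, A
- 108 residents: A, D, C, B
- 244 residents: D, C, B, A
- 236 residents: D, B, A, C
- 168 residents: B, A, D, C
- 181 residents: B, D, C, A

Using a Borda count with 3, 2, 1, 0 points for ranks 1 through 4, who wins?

A: 120·0 + 14·0 + 108·3 + 244·0 + 236·1 + 168·2 + 181·0 = 896
D: 120·3 + 14·2 + 108·2 + 244·3 + 236·3 + 168·1 + 181·2 = 2574
B: 120·2 + 14·1 + 108·0 + 244·1 + 236·2 + 168·3 + 181·3 = 2017
C: 120·1 + 14·3 + 108·1 + 244·2 + 236·0 + 168·0 + 181·1 = 939
D has the highest Borda score (2574).

D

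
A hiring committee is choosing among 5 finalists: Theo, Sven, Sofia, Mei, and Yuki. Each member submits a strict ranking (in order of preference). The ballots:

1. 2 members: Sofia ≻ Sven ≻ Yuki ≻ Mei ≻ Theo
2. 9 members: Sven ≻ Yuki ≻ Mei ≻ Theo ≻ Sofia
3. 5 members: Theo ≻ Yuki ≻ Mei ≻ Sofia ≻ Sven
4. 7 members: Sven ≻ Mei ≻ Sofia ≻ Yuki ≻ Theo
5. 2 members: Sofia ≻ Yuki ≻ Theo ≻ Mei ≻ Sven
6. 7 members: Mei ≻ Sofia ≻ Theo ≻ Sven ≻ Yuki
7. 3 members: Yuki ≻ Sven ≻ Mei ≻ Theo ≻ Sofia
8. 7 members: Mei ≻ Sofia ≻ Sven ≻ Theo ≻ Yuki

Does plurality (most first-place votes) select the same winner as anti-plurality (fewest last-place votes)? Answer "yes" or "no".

no

Plurality — first-place votes: Theo 5, Sven 16, Sofia 4, Mei 14, Yuki 3. Winner: Sven.
Anti-plurality — last-place votes: Theo 9, Sven 7, Sofia 12, Mei 0, Yuki 14. Winner: Mei.
The two methods disagree.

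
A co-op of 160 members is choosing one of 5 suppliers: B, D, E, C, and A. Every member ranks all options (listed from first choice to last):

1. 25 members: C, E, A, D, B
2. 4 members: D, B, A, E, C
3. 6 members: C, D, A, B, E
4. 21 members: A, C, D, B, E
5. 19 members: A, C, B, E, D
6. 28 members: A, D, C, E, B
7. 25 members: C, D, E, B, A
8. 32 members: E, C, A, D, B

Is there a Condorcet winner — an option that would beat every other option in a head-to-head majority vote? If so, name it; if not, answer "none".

C vs B: 156–4 for C.
C vs D: 128–32 for C.
C vs E: 124–36 for C.
C vs A: 88–72 for C.
C beats every other option head-to-head.

C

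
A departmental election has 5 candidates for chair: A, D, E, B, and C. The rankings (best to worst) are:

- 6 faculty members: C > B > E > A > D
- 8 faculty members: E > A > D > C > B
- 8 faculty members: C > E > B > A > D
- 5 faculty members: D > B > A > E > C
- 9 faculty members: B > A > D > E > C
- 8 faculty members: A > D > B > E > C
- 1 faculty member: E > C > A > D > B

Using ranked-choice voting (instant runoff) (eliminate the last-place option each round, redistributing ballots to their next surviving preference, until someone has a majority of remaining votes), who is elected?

C

Round 1: A 8, D 5, E 9, B 9, C 14. Eliminate D.
Round 2: A 8, E 9, B 14, C 14. Eliminate A.
Round 3: E 9, B 22, C 14. Eliminate E.
Round 4: B 22, C 23. C has a majority.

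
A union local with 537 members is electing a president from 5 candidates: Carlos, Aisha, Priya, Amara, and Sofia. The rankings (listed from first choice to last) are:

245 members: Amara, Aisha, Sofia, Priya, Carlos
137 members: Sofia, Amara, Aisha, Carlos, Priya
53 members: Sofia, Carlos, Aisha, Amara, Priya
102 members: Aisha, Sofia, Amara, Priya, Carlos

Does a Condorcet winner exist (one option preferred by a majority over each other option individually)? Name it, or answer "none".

Checking pairwise contests:
Aisha beats Carlos 484–53.
Amara beats Aisha 382–155.
Aisha beats Priya 537–0.
Sofia beats Amara 292–245.
Aisha beats Sofia 347–190.
Every option loses at least one head-to-head, so there is no Condorcet winner.

none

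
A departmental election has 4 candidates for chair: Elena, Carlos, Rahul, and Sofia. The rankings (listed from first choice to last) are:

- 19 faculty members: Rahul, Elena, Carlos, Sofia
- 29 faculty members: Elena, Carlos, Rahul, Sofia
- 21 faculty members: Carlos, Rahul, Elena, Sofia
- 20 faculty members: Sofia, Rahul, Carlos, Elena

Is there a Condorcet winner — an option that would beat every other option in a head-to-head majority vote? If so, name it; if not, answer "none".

Checking pairwise contests:
Rahul beats Elena 60–29.
Elena beats Carlos 48–41.
Carlos beats Rahul 50–39.
Elena beats Sofia 69–20.
Every option loses at least one head-to-head, so there is no Condorcet winner.

none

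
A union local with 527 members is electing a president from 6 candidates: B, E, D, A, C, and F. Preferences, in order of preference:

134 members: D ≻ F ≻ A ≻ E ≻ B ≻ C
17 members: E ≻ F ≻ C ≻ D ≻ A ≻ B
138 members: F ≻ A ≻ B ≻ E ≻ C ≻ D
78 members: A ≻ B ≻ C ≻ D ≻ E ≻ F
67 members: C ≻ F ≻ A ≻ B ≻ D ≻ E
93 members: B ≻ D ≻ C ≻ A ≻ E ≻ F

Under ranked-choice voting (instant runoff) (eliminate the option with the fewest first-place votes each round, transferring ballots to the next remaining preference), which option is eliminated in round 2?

Round 1: B 93, E 17, D 134, A 78, C 67, F 138. Eliminate E.
Round 2: B 93, D 134, A 78, C 67, F 155. Eliminate C.

C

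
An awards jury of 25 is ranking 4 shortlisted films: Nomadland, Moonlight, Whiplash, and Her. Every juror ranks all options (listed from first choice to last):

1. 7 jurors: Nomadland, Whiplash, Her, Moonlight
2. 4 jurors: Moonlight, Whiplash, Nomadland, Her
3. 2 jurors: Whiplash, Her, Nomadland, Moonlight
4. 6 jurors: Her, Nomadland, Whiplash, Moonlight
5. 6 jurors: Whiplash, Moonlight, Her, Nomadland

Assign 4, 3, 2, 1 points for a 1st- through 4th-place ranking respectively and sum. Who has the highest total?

Whiplash

Nomadland: 7·4 + 4·2 + 2·2 + 6·3 + 6·1 = 64
Moonlight: 7·1 + 4·4 + 2·1 + 6·1 + 6·3 = 49
Whiplash: 7·3 + 4·3 + 2·4 + 6·2 + 6·4 = 77
Her: 7·2 + 4·1 + 2·3 + 6·4 + 6·2 = 60
Whiplash has the highest Borda score (77).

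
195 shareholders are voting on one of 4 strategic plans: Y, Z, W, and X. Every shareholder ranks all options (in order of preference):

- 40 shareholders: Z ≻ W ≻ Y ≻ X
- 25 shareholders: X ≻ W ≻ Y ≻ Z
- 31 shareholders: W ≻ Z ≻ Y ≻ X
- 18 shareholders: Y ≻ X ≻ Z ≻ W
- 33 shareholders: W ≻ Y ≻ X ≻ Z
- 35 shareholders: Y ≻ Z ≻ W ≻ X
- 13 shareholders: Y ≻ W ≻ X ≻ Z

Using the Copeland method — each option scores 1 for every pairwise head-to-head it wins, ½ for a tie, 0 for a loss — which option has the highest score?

Y: beats Z and X; loses to W → score 2.
Z: beats X; loses to Y and W → score 1.
W: beats Y, Z, and X → score 3.
X: loses to Y, Z, and W → score 0.
W has the best pairwise record.

W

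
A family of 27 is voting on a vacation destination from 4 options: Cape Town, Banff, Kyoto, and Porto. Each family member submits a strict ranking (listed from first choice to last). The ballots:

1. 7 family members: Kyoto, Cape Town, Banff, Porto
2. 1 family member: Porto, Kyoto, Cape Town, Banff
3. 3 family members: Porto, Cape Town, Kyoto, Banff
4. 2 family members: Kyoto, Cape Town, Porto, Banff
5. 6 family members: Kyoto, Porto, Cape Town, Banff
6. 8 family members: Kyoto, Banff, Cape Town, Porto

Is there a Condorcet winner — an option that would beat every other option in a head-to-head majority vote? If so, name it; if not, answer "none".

Kyoto vs Cape Town: 24–3 for Kyoto.
Kyoto vs Banff: 27–0 for Kyoto.
Kyoto vs Porto: 23–4 for Kyoto.
Kyoto beats every other option head-to-head.

Kyoto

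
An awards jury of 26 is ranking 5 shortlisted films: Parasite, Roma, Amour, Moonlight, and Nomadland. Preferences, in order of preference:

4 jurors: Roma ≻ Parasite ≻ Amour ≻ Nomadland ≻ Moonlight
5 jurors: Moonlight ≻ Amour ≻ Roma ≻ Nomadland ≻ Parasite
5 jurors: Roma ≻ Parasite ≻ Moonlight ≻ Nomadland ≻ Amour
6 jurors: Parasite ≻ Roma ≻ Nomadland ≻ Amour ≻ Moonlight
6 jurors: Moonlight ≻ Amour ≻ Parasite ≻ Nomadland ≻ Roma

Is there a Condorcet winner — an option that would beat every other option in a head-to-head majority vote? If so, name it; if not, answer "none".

Roma vs Parasite: 14–12 for Roma.
Roma vs Amour: 15–11 for Roma.
Roma vs Moonlight: 15–11 for Roma.
Roma vs Nomadland: 20–6 for Roma.
Roma beats every other option head-to-head.

Roma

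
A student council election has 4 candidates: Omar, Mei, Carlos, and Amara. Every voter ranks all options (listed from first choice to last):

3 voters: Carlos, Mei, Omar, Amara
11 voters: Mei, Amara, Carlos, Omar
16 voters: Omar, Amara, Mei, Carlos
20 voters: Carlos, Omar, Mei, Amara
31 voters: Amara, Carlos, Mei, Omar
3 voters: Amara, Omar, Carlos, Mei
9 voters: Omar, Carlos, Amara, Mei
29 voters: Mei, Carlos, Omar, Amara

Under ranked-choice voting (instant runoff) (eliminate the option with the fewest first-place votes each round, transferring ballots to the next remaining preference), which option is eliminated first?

Round 1: Omar 25, Mei 40, Carlos 23, Amara 34. Eliminate Carlos.

Carlos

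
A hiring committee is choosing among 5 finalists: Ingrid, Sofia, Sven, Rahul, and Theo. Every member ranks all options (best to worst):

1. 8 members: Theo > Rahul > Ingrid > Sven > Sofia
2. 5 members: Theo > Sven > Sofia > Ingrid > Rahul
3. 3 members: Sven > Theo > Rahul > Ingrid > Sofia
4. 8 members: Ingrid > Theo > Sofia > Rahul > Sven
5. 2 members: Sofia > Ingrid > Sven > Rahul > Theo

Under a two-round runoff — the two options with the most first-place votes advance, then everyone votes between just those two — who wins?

Round 1 first-place votes: Ingrid 8, Sofia 2, Sven 3, Rahul 0, Theo 13.
Theo and Ingrid advance.
Runoff: Theo is preferred to Ingrid by 16 voters; Ingrid by 10.
Theo wins the runoff.

Theo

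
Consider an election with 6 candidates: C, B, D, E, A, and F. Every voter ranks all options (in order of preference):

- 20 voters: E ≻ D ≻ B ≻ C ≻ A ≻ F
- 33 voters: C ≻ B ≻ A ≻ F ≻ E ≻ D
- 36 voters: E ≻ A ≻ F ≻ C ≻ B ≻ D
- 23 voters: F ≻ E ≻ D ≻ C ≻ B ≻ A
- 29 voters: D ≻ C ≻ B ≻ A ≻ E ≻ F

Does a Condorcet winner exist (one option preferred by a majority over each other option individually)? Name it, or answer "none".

E

E vs C: 79–62 for E.
E vs B: 79–62 for E.
E vs D: 112–29 for E.
E vs A: 79–62 for E.
E vs F: 85–56 for E.
E beats every other option head-to-head.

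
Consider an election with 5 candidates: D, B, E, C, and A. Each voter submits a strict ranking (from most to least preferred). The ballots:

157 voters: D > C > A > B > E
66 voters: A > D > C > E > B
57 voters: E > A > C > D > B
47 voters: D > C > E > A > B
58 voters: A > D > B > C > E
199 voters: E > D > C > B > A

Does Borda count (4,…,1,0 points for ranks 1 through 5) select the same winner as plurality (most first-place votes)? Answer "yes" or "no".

no

Borda — scores: D 1842, B 472, E 1184, C 1314, A 1028. Winner: D.
Plurality — first-place votes: D 204, B 0, E 256, C 0, A 124. Winner: E.
The two methods disagree.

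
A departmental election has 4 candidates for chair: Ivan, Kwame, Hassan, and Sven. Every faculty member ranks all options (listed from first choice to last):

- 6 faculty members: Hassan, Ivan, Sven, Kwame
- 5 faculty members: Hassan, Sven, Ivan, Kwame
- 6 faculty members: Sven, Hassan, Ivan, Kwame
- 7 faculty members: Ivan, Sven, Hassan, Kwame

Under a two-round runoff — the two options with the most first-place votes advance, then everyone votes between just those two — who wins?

Round 1 first-place votes: Ivan 7, Kwame 0, Hassan 11, Sven 6.
Hassan and Ivan advance.
Runoff: Hassan is preferred to Ivan by 17 voters; Ivan by 7.
Hassan wins the runoff.

Hassan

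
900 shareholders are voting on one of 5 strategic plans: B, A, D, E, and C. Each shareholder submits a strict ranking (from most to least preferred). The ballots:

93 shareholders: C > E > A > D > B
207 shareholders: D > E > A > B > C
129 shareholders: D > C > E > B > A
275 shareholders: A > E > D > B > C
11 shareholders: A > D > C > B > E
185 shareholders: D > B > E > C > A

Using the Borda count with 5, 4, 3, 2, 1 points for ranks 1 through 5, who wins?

D

B: 93·1 + 207·2 + 129·2 + 275·2 + 11·2 + 185·4 = 2077
A: 93·3 + 207·3 + 129·1 + 275·5 + 11·5 + 185·1 = 2644
D: 93·2 + 207·5 + 129·5 + 275·3 + 11·4 + 185·5 = 3660
E: 93·4 + 207·4 + 129·3 + 275·4 + 11·1 + 185·3 = 3253
C: 93·5 + 207·1 + 129·4 + 275·1 + 11·3 + 185·2 = 1866
D has the highest Borda score (3660).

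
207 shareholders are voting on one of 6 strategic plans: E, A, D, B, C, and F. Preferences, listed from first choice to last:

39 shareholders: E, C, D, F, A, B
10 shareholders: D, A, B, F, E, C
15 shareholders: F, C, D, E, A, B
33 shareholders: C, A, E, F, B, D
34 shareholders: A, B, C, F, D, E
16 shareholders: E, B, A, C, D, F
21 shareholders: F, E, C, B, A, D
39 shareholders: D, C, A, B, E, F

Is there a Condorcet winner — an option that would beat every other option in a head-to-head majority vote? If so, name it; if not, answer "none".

C

C vs E: 121–86 for C.
C vs A: 147–60 for C.
C vs D: 158–49 for C.
C vs B: 147–60 for C.
C vs F: 161–46 for C.
C beats every other option head-to-head.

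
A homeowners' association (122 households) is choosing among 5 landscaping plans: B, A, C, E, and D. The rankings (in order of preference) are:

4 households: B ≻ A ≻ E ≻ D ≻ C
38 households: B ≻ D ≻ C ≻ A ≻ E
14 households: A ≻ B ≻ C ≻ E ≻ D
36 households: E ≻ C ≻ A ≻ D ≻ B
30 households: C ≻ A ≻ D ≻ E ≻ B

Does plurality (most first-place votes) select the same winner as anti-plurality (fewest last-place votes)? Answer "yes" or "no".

no

Plurality — first-place votes: B 42, A 14, C 30, E 36, D 0. Winner: B.
Anti-plurality — last-place votes: B 66, A 0, C 4, E 38, D 14. Winner: A.
The two methods disagree.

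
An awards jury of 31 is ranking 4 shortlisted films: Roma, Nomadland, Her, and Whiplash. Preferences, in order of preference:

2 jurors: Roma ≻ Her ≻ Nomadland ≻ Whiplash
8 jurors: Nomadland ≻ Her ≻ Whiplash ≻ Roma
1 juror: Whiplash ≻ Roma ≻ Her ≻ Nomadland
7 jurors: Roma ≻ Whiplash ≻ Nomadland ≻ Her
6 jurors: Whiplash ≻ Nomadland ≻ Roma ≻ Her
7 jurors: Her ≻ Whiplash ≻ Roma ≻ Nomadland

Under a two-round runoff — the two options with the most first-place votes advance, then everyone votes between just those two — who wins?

Round 1 first-place votes: Roma 9, Nomadland 8, Her 7, Whiplash 7.
Roma and Nomadland advance.
Runoff: Roma is preferred to Nomadland by 17 voters; Nomadland by 14.
Roma wins the runoff.

Roma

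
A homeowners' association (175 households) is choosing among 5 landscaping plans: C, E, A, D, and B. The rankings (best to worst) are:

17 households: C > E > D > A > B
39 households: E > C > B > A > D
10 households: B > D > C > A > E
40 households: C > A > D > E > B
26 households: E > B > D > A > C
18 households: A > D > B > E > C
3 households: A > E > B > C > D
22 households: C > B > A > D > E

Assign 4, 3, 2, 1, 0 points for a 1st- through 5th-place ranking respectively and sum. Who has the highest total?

C: 17·4 + 39·3 + 10·2 + 40·4 + 26·0 + 18·0 + 3·1 + 22·4 = 456
E: 17·3 + 39·4 + 10·0 + 40·1 + 26·4 + 18·1 + 3·3 + 22·0 = 378
A: 17·1 + 39·1 + 10·1 + 40·3 + 26·1 + 18·4 + 3·4 + 22·2 = 340
D: 17·2 + 39·0 + 10·3 + 40·2 + 26·2 + 18·3 + 3·0 + 22·1 = 272
B: 17·0 + 39·2 + 10·4 + 40·0 + 26·3 + 18·2 + 3·2 + 22·3 = 304
C has the highest Borda score (456).

C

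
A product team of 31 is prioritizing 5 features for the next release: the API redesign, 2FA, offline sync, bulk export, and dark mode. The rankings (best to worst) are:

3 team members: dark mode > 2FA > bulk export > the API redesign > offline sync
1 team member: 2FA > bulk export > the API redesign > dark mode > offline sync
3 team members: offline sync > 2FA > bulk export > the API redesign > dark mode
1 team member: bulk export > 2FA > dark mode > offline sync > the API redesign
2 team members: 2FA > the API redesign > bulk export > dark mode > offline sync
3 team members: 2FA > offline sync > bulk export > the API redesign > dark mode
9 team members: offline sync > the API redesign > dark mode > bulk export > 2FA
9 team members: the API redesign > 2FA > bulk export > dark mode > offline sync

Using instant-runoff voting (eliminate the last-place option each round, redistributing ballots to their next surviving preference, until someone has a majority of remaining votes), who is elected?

2FA

Round 1: the API redesign 9, 2FA 6, offline sync 12, bulk export 1, dark mode 3. Eliminate bulk export.
Round 2: the API redesign 9, 2FA 7, offline sync 12, dark mode 3. Eliminate dark mode.
Round 3: the API redesign 9, 2FA 10, offline sync 12. Eliminate the API redesign.
Round 4: 2FA 19, offline sync 12. 2FA has a majority.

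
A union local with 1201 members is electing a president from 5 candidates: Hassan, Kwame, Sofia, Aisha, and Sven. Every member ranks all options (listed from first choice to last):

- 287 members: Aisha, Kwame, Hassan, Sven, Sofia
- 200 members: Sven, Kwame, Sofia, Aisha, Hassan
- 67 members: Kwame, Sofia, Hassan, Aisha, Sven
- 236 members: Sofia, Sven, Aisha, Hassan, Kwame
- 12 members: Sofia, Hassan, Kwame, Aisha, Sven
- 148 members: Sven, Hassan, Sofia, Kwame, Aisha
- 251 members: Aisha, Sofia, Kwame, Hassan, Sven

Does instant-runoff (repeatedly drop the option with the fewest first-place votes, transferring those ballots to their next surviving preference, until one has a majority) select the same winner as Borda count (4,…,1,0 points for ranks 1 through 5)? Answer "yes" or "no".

yes

Instant-runoff — R1 Hassan 0, Kwame 67, Sofia 248, Aisha 538, Sven 348 (Hassan out); R2 Kwame 67, Sofia 248, Aisha 538, Sven 348 (Kwame out); R3 Sofia 315, Aisha 538, Sven 348 (Sofia out); R4 Aisha 617, Sven 584 (Aisha winner). Winner: Aisha.
Borda — scores: Hassan 1675, Kwame 2403, Sofia 2642, Aisha 2903, Sven 2387. Winner: Aisha.
The two methods agree.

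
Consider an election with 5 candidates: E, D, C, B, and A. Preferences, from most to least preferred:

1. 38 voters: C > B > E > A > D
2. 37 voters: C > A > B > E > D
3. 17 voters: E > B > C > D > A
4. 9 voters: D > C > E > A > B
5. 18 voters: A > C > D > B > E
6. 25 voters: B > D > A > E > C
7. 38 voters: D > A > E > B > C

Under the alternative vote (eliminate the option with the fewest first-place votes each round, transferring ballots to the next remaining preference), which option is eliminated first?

Round 1: E 17, D 47, C 75, B 25, A 18. Eliminate E.

E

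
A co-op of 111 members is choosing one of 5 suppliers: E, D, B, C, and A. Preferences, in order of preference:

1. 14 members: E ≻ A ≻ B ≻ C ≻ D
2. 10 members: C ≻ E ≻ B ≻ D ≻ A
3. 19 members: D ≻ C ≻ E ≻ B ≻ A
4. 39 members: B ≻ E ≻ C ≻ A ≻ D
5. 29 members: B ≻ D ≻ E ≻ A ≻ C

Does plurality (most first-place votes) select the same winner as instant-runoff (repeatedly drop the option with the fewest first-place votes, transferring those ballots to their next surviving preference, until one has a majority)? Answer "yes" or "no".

Plurality — first-place votes: E 14, D 19, B 68, C 10, A 0. Winner: B.
Instant-runoff — R1 E 14, D 19, B 68, C 10, A 0 (B winner). Winner: B.
The two methods agree.

yes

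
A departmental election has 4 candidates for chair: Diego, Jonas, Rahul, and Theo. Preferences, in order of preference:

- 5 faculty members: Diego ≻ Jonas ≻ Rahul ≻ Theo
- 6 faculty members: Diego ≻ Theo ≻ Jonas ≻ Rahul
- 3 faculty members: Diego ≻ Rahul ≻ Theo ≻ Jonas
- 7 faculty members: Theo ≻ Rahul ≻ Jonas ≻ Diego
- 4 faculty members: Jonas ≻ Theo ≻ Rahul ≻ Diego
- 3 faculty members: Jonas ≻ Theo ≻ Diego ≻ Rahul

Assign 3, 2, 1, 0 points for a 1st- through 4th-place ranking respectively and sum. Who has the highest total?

Diego: 5·3 + 6·3 + 3·3 + 7·0 + 4·0 + 3·1 = 45
Jonas: 5·2 + 6·1 + 3·0 + 7·1 + 4·3 + 3·3 = 44
Rahul: 5·1 + 6·0 + 3·2 + 7·2 + 4·1 + 3·0 = 29
Theo: 5·0 + 6·2 + 3·1 + 7·3 + 4·2 + 3·2 = 50
Theo has the highest Borda score (50).

Theo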